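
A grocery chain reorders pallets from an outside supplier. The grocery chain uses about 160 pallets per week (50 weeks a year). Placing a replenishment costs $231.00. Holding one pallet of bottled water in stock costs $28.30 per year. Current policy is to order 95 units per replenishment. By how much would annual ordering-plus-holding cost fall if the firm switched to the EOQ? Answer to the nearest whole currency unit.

Extra cost ≈ $10,570 per year

Annual demand D = 160 × 50 = 8,000.
EOQ = √(2DS/H) = √(2 × 8,000 × 231 / 28.3) ≈ 361.39.
Cost at Q* = (D/Q*)S + (Q*/2)H = √(2DSH) ≈ $10,227.26.
Cost at Q = 95: (8,000/95)×231 + (95/2)×28.3 = $19,452.63 + $1,344.25 = $20,796.88.
Excess = $20,796.88 − $10,227.26 = $10,569.62.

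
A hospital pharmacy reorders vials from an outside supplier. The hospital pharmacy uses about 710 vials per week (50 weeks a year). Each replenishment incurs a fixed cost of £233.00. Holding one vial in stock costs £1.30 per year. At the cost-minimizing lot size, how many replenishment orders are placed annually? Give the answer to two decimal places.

Annual demand D = 710 × 50 = 35,500.
EOQ = √(2DS/H) = √(2 × 35,500 × 233 / 1.3) ≈ 3567.27.
Orders per year = D / Q* = 35,500 / 3567.27 ≈ 9.952.

N ≈ 9.95 orders per year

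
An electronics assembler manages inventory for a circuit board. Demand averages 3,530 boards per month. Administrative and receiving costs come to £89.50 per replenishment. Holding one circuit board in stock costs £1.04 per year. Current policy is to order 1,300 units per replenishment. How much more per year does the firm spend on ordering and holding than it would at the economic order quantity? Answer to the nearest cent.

Extra cost ≈ £784.17 per year

Annual demand D = 3,530 × 12 = 42,360.
EOQ = √(2DS/H) = √(2 × 42,360 × 89.5 / 1.04) ≈ 2700.15.
Cost at Q* = (D/Q*)S + (Q*/2)H = √(2DSH) ≈ £2,808.16.
Cost at Q = 1,300: (42,360/1,300)×89.5 + (1,300/2)×1.04 = £2,916.32 + £676.00 = £3,592.32.
Excess = £3,592.32 − £2,808.16 = £784.17.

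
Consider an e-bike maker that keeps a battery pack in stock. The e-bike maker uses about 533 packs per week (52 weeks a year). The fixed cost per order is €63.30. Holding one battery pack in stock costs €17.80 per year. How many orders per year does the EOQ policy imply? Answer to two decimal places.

N ≈ 62.42 orders per year

Annual demand D = 533 × 52 = 27,716.
EOQ = √(2DS/H) = √(2 × 27,716 × 63.3 / 17.8) ≈ 443.99.
Orders per year = D / Q* = 27,716 / 443.99 ≈ 62.425.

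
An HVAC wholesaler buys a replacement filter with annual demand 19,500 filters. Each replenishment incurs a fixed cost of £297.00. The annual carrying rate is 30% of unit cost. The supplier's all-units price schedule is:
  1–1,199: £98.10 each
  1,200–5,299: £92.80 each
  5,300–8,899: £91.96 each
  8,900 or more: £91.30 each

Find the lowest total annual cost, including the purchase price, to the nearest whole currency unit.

TC* ≈ £1,831,130

Holding cost per unit per year at price C is H = 0.30·C.
For each price level, check whether its EOQ is feasible; otherwise the best quantity at that price is the breakpoint.
EOQ at £98.10 = 627.4 (feasible in tier 1): TC = 19,500×£98.10 + (19,500/627.4)×297 + (627.4/2)×0.30×£98.10 = £1,931,413.14.
EOQ at £92.80 = 645.0 < 1200, so use break Q=1200: TC = 19,500×£92.80 + (19,500/1200.0)×297 + (1200.0/2)×0.30×£92.80 = £1,831,130.25.
EOQ at £91.96 = 648.0 < 5300, so use break Q=5300: TC = 19,500×£91.96 + (19,500/5300.0)×297 + (5300.0/2)×0.30×£91.96 = £1,867,420.94.
EOQ at £91.30 = 650.3 < 8900, so use break Q=8900: TC = 19,500×£91.30 + (19,500/8900.0)×297 + (8900.0/2)×0.30×£91.30 = £1,902,886.23.
Lowest total cost among the candidates is at Q = 1200.0.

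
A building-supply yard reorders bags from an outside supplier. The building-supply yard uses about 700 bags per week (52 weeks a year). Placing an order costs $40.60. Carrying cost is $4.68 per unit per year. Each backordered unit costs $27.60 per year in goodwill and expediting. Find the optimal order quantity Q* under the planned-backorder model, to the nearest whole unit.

Q* ≈ 859 bags

Annual demand D = 700 × 52 = 36,400.
With planned backorders, Q* = √(2DS/H) · √((H+B)/B).
√(2DS/H) = √(2 × 36,400 × 40.6 / 4.68) = 794.705.
√((H+B)/B) = √((4.68+27.6)/27.6) = 1.0815.
Q* ≈ 859.445.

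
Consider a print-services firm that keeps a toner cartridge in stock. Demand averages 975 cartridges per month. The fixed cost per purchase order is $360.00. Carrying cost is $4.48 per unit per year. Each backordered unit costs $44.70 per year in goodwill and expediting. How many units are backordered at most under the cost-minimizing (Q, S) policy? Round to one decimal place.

Annual demand D = 975 × 12 = 11,700.
With planned backorders, Q* = √(2DS/H) · √((H+B)/B).
√(2DS/H) = √(2 × 11,700 × 360 / 4.48) = 1371.261.
√((H+B)/B) = √((4.48+44.7)/44.7) = 1.0489.
Q* ≈ 1438.337.
S* = Q* · H/(H+B) = 1438.337 × 4.48/49.18 ≈ 131.024.

S* ≈ 131.0 cartridges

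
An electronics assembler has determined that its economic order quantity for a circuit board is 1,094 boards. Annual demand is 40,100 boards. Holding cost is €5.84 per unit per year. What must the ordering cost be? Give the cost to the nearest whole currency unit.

Invert the EOQ relation Q*² = 2DS/H.
From Q* = √(2DS/H): S = Q*²H / (2D) = 1,094² × 5.84 / (2 × 40,100) = 87.1512.

S ≈ €87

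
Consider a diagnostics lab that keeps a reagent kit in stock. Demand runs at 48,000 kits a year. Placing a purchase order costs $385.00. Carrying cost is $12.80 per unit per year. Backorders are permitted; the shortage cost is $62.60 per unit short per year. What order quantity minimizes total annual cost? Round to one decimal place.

With planned backorders, Q* = √(2DS/H) · √((H+B)/B).
√(2DS/H) = √(2 × 48,000 × 385 / 12.8) = 1699.265.
√((H+B)/B) = √((12.8+62.6)/62.6) = 1.0975.
Q* ≈ 1864.917.

Q* ≈ 1,864.9 kits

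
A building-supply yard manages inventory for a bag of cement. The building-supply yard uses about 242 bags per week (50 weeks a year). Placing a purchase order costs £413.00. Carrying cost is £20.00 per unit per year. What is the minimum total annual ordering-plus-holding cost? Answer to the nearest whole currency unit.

Annual demand D = 242 × 50 = 12,100.
The optimal lot size = √(2DS/H) = √(2 × 12,100 × 413 / 20) ≈ 706.92.
At the optimum the two cost components are equal, so total cost = 2·(Q*/2)H = Q*·H.
Minimum total = √(2DSH) = √(2 × 12,100 × 413 × 20) ≈ 14138.317.

TC* ≈ £14,138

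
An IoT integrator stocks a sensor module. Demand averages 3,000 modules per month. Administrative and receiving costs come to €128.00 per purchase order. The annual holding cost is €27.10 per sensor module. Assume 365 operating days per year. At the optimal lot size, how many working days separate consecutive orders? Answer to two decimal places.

Annual demand D = 3,000 × 12 = 36,000.
Q* = √(2DS/H) = √(2 × 36,000 × 128 / 27.1) ≈ 583.16.
Cycle time = Q*/D × 365 = 583.16 / 36,000 × 365 ≈ 5.913 days.

T ≈ 5.91 days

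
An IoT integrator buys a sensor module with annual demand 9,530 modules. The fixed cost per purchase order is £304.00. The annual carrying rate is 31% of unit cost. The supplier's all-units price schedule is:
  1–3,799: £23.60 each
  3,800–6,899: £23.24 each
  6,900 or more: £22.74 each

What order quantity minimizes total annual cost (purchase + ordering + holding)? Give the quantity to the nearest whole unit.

Holding cost per unit per year at price C is H = 0.31·C.
For each price level, check whether its EOQ is feasible; otherwise the best quantity at that price is the breakpoint.
EOQ at £23.60 = 889.9 (feasible in tier 1): TC = 9,530×£23.60 + (9,530/889.9)×304 + (889.9/2)×0.31×£23.60 = £231,418.81.
EOQ at £23.24 = 896.8 < 3800, so use break Q=3800: TC = 9,530×£23.24 + (9,530/3800.0)×304 + (3800.0/2)×0.31×£23.24 = £235,927.96.
EOQ at £22.74 = 906.6 < 6900, so use break Q=6900: TC = 9,530×£22.74 + (9,530/6900.0)×304 + (6900.0/2)×0.31×£22.74 = £241,452.50.
Lowest total cost is £231,418.81 at Q = 889.9.

Q* ≈ 890 modules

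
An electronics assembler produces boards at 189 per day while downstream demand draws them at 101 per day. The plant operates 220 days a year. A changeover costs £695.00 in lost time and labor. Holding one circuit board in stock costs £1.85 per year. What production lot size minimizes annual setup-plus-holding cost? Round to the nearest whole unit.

Annual demand D = 101 × 220 = 22,220.
Production build-up factor (1 − d/p) = 1 − 101/189 = 0.4656.
Q* = √(2DS / (H(1 − d/p))) = √(2 × 22,220 × 695 / (1.85 × 0.4656)).
= √(30,885,800 / 0.8614) ≈ 5988.018.

Q* ≈ 5,988 boards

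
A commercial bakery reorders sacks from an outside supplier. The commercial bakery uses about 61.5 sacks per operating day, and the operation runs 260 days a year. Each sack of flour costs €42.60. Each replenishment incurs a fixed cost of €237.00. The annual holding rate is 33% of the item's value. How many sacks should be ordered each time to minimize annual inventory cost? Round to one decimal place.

Annual demand D = 61.5 × 260 = 15,990.
Holding cost H = 0.33 × €42.60 = €14.0580 per unit per year.
EOQ = √(2DS / H) = √(2 × 15,990 × 237 / 14.058).
= √(7,579,260 / 14.058) = √539,142.1255 ≈ 734.263.

Q* ≈ 734.3 sacks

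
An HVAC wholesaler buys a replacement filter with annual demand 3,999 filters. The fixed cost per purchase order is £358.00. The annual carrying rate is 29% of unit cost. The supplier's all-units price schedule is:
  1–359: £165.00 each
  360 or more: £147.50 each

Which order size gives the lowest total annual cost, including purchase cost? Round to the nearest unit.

Holding cost per unit per year at price C is H = 0.29·C.
Candidates are each tier's EOQ (if it falls in that tier) and each price-break quantity.
EOQ at £165.00 = 244.6 (feasible in tier 1): TC = 3,999×£165.00 + (3,999/244.6)×358 + (244.6/2)×0.29×£165.00 = £671,540.05.
EOQ at £147.50 = 258.7 < 360, so use break Q=360: TC = 3,999×£147.50 + (3,999/360.0)×358 + (360.0/2)×0.29×£147.50 = £601,528.78.
Lowest total cost is £601,528.78 at Q = 360.0.

Q* ≈ 360 filters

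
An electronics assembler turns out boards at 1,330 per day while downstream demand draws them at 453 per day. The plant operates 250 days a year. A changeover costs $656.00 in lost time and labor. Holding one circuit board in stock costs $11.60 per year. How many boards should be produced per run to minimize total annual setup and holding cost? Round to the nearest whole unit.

Q* ≈ 4,407 boards

Annual demand D = 453 × 250 = 113,250.
Production build-up factor (1 − d/p) = 1 − 453/1,330 = 0.6594.
Q* = √(2DS / (H(1 − d/p))) = √(2 × 113,250 × 656 / (11.6 × 0.6594)).
= √(148,584,000 / 7.649) ≈ 4407.406.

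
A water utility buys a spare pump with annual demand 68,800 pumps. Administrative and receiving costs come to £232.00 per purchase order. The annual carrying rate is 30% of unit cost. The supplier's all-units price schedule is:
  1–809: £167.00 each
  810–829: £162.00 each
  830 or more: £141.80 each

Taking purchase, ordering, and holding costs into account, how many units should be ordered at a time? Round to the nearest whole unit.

Holding cost per unit per year at price C is H = 0.30·C.
Candidates are each tier's EOQ (if it falls in that tier) and each price-break quantity.
EOQ at £167.00 = 798.2 (feasible in tier 1): TC = 68,800×£167.00 + (68,800/798.2)×232 + (798.2/2)×0.30×£167.00 = £11,529,591.90.
EOQ at £162.00 = 810.5 (feasible in tier 2): TC = 68,800×£162.00 + (68,800/810.5)×232 + (810.5/2)×0.30×£162.00 = £11,184,988.67.
EOQ at £141.80 = 866.3 (feasible in tier 3): TC = 68,800×£141.80 + (68,800/866.3)×232 + (866.3/2)×0.30×£141.80 = £9,792,691.23.
Lowest total cost is £9,792,691.23 at Q = 866.3.

Q* ≈ 866 pumps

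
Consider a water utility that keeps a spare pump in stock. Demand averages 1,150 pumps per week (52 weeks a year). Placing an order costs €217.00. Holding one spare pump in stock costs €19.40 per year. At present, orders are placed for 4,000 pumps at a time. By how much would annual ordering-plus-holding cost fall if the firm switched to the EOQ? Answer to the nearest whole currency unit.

Annual demand D = 1,150 × 52 = 59,800.
EOQ = √(2DS/H) = √(2 × 59,800 × 217 / 19.4) ≈ 1156.63.
Cost at Q* = (D/Q*)S + (Q*/2)H = √(2DSH) ≈ €22,438.63.
Cost at Q = 4,000: (59,800/4,000)×217 + (4,000/2)×19.4 = €3,244.15 + €38,800.00 = €42,044.15.
Excess = €42,044.15 − €22,438.63 = €19,605.52.

Extra cost ≈ €19,606 per year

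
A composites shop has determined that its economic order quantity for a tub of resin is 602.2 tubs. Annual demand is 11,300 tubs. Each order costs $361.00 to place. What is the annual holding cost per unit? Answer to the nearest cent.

Invert the EOQ relation Q*² = 2DS/H.
From Q* = √(2DS/H): H = 2DS / Q*² = 2 × 11,300 × 361 / 602.2² = 22.4975.

H ≈ $22.50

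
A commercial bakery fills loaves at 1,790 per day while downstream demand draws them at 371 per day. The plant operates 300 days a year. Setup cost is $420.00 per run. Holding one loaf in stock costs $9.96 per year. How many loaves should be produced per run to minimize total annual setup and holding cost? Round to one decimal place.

Annual demand D = 371 × 300 = 111,300.
Production build-up factor (1 − d/p) = 1 − 371/1,790 = 0.7927.
Q* = √(2DS / (H(1 − d/p))) = √(2 × 111,300 × 420 / (9.96 × 0.7927)).
= √(93,492,000 / 7.8957) ≈ 3441.065.

Q* ≈ 3,441.1 loaves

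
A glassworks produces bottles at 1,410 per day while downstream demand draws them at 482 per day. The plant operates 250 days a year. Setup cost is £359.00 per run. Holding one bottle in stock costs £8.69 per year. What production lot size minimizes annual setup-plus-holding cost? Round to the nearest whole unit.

Annual demand D = 482 × 250 = 120,500.
Production build-up factor (1 − d/p) = 1 − 482/1,410 = 0.6582.
Q* = √(2DS / (H(1 − d/p))) = √(2 × 120,500 × 359 / (8.69 × 0.6582)).
= √(86,519,000 / 5.7194) ≈ 3889.389.

Q* ≈ 3,889 bottles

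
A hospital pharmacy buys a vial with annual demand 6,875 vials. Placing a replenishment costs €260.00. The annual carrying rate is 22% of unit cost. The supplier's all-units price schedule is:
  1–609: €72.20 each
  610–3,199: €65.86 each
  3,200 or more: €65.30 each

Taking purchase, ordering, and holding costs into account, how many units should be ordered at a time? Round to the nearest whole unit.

Holding cost per unit per year at price C is H = 0.22·C.
Candidates are each tier's EOQ (if it falls in that tier) and each price-break quantity.
EOQ at €72.20 = 474.4 (feasible in tier 1): TC = 6,875×€72.20 + (6,875/474.4)×260 + (474.4/2)×0.22×€72.20 = €503,910.60.
EOQ at €65.86 = 496.7 < 610, so use break Q=610: TC = 6,875×€65.86 + (6,875/610.0)×260 + (610.0/2)×0.22×€65.86 = €460,137.03.
EOQ at €65.30 = 498.9 < 3200, so use break Q=3200: TC = 6,875×€65.30 + (6,875/3200.0)×260 + (3200.0/2)×0.22×€65.30 = €472,481.69.
Lowest total cost is €460,137.03 at Q = 610.0.

Q* ≈ 610 vials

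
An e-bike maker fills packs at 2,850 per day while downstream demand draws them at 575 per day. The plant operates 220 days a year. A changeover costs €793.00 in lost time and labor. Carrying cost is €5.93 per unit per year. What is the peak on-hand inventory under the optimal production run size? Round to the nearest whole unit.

I_max ≈ 5,197 packs

Annual demand D = 575 × 220 = 126,500.
Production build-up factor (1 − d/p) = 1 − 575/2,850 = 0.7982.
Q* = √(2DS / (H(1 − d/p))) = √(2 × 126,500 × 793 / (5.93 × 0.7982)).
= √(200,629,000 / 4.7336) ≈ 6510.304.
Maximum inventory = Q*(1 − d/p) = 6510.304 × 0.7982 ≈ 5196.821.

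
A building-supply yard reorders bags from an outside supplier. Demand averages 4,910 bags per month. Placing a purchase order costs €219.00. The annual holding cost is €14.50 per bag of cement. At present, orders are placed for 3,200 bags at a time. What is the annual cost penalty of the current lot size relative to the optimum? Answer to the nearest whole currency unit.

Extra cost ≈ €7,888 per year

Annual demand D = 4,910 × 12 = 58,920.
EOQ = √(2DS/H) = √(2 × 58,920 × 219 / 14.5) ≈ 1334.09.
Cost at Q* = (D/Q*)S + (Q*/2)H = √(2DSH) ≈ €19,344.27.
Cost at Q = 3,200: (58,920/3,200)×219 + (3,200/2)×14.5 = €4,032.34 + €23,200.00 = €27,232.34.
Excess = €27,232.34 − €19,344.27 = €7,888.06.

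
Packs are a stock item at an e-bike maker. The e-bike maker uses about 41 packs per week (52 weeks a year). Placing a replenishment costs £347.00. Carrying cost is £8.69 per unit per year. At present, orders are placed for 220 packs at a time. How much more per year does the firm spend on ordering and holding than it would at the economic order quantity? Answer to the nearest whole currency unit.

Extra cost ≈ £733 per year

Annual demand D = 41 × 52 = 2,132.
EOQ = √(2DS/H) = √(2 × 2,132 × 347 / 8.69) ≈ 412.63.
Cost at Q* = (D/Q*)S + (Q*/2)H = √(2DSH) ≈ £3,585.78.
Cost at Q = 220: (2,132/220)×347 + (220/2)×8.69 = £3,362.75 + £955.90 = £4,318.65.
Excess = £4,318.65 − £3,585.78 = £732.87.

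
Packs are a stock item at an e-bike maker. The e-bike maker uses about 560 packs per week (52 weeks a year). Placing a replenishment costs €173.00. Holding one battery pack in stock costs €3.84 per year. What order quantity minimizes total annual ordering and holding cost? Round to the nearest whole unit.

Q* ≈ 1,620 packs

Annual demand D = 560 × 52 = 29,120.
EOQ = √(2DS / H) = √(2 × 29,120 × 173 / 3.84).
= √(10,075,520 / 3.84) = √2,623,833.3333 ≈ 1619.825.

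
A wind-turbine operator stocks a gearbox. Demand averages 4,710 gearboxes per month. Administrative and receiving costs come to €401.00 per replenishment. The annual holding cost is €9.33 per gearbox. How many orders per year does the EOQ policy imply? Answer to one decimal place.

Annual demand D = 4,710 × 12 = 56,520.
Q* = √(2DS/H) = √(2 × 56,520 × 401 / 9.33) ≈ 2204.18.
Orders per year = D / Q* = 56,520 / 2204.18 ≈ 25.642.

N ≈ 25.6 orders per year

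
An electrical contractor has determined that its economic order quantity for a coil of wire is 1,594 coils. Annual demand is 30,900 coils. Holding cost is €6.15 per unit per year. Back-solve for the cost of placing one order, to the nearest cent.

Invert the EOQ relation Q*² = 2DS/H.
From Q* = √(2DS/H): S = Q*²H / (2D) = 1,594² × 6.15 / (2 × 30,900) = 252.8502.

S ≈ €252.85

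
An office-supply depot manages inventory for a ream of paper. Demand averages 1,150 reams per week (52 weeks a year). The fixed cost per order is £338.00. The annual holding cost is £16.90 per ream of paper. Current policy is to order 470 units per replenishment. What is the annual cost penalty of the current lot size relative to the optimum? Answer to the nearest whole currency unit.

Annual demand D = 1,150 × 52 = 59,800.
EOQ = √(2DS/H) = √(2 × 59,800 × 338 / 16.9) ≈ 1546.61.
Cost at Q* = (D/Q*)S + (Q*/2)H = √(2DSH) ≈ £26,137.70.
Cost at Q = 470: (59,800/470)×338 + (470/2)×16.9 = £43,005.11 + £3,971.50 = £46,976.61.
Excess = £46,976.61 − £26,137.70 = £20,838.91.

Extra cost ≈ £20,839 per year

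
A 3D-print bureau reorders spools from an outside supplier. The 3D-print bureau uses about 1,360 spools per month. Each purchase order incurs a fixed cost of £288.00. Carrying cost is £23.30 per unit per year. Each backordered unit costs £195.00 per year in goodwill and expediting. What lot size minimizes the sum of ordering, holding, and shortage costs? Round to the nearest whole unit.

Q* ≈ 672 spools

Annual demand D = 1,360 × 12 = 16,320.
With planned backorders, Q* = √(2DS/H) · √((H+B)/B).
√(2DS/H) = √(2 × 16,320 × 288 / 23.3) = 635.175.
√((H+B)/B) = √((23.3+195)/195) = 1.0581.
Q* ≈ 672.052.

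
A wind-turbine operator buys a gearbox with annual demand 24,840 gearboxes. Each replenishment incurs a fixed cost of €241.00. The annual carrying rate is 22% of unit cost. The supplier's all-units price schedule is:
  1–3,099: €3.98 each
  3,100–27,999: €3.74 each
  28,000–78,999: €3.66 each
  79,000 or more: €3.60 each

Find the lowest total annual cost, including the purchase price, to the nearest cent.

TC* ≈ €96,040.28

Holding cost per unit per year at price C is H = 0.22·C.
Evaluate total cost at each tier's feasible EOQ or, if the EOQ is below the tier, at the tier's minimum quantity.
Tier 1 (€3.98): EOQ = 3697.8 exceeds tier's upper bound 3099, so this tier is dominated.
EOQ at €3.74 = 3814.6 (feasible in tier 2): TC = 24,840×€3.74 + (24,840/3814.6)×241 + (3814.6/2)×0.22×€3.74 = €96,040.28.
EOQ at €3.66 = 3856.1 < 28000, so use break Q=28000: TC = 24,840×€3.66 + (24,840/28000.0)×241 + (28000.0/2)×0.22×€3.66 = €102,401.00.
EOQ at €3.60 = 3888.1 < 79000, so use break Q=79000: TC = 24,840×€3.60 + (24,840/79000.0)×241 + (79000.0/2)×0.22×€3.60 = €120,783.78.
Lowest total cost among the candidates is at Q = 3814.6.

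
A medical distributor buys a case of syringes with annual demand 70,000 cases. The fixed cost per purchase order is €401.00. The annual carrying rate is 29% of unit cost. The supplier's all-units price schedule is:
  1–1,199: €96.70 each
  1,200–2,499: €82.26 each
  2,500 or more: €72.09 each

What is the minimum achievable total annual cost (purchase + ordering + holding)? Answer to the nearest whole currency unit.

TC* ≈ €5,083,661

Holding cost per unit per year at price C is H = 0.29·C.
Candidates are each tier's EOQ (if it falls in that tier) and each price-break quantity.
Tier 1 (€96.70): EOQ = 1414.9 exceeds tier's upper bound 1199, so this tier is dominated.
EOQ at €82.26 = 1534.1 (feasible in tier 2): TC = 70,000×€82.26 + (70,000/1534.1)×401 + (1534.1/2)×0.29×€82.26 = €5,794,795.66.
EOQ at €72.09 = 1638.7 < 2500, so use break Q=2500: TC = 70,000×€72.09 + (70,000/2500.0)×401 + (2500.0/2)×0.29×€72.09 = €5,083,660.62.
Lowest total cost among the candidates is at Q = 2500.0.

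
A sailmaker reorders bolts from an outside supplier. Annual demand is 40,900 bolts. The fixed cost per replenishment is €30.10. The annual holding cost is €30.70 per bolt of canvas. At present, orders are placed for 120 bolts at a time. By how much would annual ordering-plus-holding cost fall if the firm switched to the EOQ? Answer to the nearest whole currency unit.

Extra cost ≈ €3,407 per year

EOQ = √(2DS/H) = √(2 × 40,900 × 30.1 / 30.7) ≈ 283.20.
Cost at Q* = (D/Q*)S + (Q*/2)H = √(2DSH) ≈ €8,694.19.
Cost at Q = 120: (40,900/120)×30.1 + (120/2)×30.7 = €10,259.08 + €1,842.00 = €12,101.08.
Excess = €12,101.08 − €8,694.19 = €3,406.89.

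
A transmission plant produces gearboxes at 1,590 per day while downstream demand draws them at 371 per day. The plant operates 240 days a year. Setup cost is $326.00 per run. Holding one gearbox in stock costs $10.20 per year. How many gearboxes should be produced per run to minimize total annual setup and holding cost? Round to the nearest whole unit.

Annual demand D = 371 × 240 = 89,040.
Production build-up factor (1 − d/p) = 1 − 371/1,590 = 0.7667.
Q* = √(2DS / (H(1 − d/p))) = √(2 × 89,040 × 326 / (10.2 × 0.7667)).
= √(58,054,080 / 7.82) ≈ 2724.664.

Q* ≈ 2,725 gearboxes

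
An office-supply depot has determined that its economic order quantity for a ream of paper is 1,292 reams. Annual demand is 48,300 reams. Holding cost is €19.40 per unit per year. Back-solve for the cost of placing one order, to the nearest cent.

Invert the EOQ relation Q*² = 2DS/H.
From Q* = √(2DS/H): S = Q*²H / (2D) = 1,292² × 19.4 / (2 × 48,300) = 335.2352.

S ≈ €335.24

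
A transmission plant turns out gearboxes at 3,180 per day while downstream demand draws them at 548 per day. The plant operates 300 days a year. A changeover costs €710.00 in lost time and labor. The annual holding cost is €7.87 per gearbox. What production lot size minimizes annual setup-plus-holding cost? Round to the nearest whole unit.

Q* ≈ 5,987 gearboxes

Annual demand D = 548 × 300 = 164,400.
Production build-up factor (1 − d/p) = 1 − 548/3,180 = 0.8277.
Q* = √(2DS / (H(1 − d/p))) = √(2 × 164,400 × 710 / (7.87 × 0.8277)).
= √(233,448,000 / 6.5138) ≈ 5986.574.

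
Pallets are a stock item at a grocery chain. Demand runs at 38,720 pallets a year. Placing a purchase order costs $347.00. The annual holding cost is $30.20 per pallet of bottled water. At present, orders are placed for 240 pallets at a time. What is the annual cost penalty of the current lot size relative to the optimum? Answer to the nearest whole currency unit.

Extra cost ≈ $31,119 per year

EOQ = √(2DS/H) = √(2 × 38,720 × 347 / 30.2) ≈ 943.29.
Cost at Q* = (D/Q*)S + (Q*/2)H = √(2DSH) ≈ $28,487.27.
Cost at Q = 240: (38,720/240)×347 + (240/2)×30.2 = $55,982.67 + $3,624.00 = $59,606.67.
Excess = $59,606.67 − $28,487.27 = $31,119.39.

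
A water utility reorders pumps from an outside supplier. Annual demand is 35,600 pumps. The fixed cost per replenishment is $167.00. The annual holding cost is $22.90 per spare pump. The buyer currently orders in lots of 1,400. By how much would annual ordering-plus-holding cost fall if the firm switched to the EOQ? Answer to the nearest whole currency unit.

EOQ = √(2DS/H) = √(2 × 35,600 × 167 / 22.9) ≈ 720.58.
Cost at Q* = (D/Q*)S + (Q*/2)H = √(2DSH) ≈ $16,501.22.
Cost at Q = 1,400: (35,600/1,400)×167 + (1,400/2)×22.9 = $4,246.57 + $16,030.00 = $20,276.57.
Excess = $20,276.57 − $16,501.22 = $3,775.35.

Extra cost ≈ $3,775 per year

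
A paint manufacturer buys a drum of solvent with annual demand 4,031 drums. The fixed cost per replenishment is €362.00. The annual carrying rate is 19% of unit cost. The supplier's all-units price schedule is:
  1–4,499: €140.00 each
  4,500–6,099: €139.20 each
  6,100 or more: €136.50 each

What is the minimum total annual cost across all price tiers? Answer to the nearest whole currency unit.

TC* ≈ €573,151

Holding cost per unit per year at price C is H = 0.19·C.
Evaluate total cost at each tier's feasible EOQ or, if the EOQ is below the tier, at the tier's minimum quantity.
EOQ at €140.00 = 331.2 (feasible in tier 1): TC = 4,031×€140.00 + (4,031/331.2)×362 + (331.2/2)×0.19×€140.00 = €573,150.82.
EOQ at €139.20 = 332.2 < 4500, so use break Q=4500: TC = 4,031×€139.20 + (4,031/4500.0)×362 + (4500.0/2)×0.19×€139.20 = €620,947.47.
EOQ at €136.50 = 335.5 < 6100, so use break Q=6100: TC = 4,031×€136.50 + (4,031/6100.0)×362 + (6100.0/2)×0.19×€136.50 = €629,572.47.
Lowest total cost among the candidates is at Q = 331.2.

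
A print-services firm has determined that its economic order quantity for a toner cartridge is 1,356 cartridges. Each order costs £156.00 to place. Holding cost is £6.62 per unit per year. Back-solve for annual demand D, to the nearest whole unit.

Invert the EOQ relation Q*² = 2DS/H.
From Q* = √(2DS/H): D = Q*²H / (2S) = 1,356² × 6.62 / (2 × 156) = 39014.206.

D ≈ 39,014 cartridges per year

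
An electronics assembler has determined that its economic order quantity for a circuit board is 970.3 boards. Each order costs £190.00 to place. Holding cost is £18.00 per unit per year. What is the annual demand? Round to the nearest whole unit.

Invert the EOQ relation Q*² = 2DS/H.
From Q* = √(2DS/H): D = Q*²H / (2S) = 970.3² × 18 / (2 × 190) = 44596.520.

D ≈ 44,597 boards per year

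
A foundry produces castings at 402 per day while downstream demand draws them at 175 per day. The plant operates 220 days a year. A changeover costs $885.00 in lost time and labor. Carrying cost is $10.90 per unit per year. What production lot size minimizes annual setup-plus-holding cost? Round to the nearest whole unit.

Annual demand D = 175 × 220 = 38,500.
Production build-up factor (1 − d/p) = 1 − 175/402 = 0.5647.
Q* = √(2DS / (H(1 − d/p))) = √(2 × 38,500 × 885 / (10.9 × 0.5647)).
= √(68,145,000 / 6.155) ≈ 3327.391.

Q* ≈ 3,327 castings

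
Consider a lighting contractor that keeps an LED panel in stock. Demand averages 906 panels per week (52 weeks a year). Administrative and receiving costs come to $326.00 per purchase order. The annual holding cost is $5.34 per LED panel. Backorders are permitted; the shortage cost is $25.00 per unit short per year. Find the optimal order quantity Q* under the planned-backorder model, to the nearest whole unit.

Q* ≈ 2,642 panels

Annual demand D = 906 × 52 = 47,112.
With planned backorders, Q* = √(2DS/H) · √((H+B)/B).
√(2DS/H) = √(2 × 47,112 × 326 / 5.34) = 2398.385.
√((H+B)/B) = √((5.34+25)/25) = 1.1016.
Q* ≈ 2642.145.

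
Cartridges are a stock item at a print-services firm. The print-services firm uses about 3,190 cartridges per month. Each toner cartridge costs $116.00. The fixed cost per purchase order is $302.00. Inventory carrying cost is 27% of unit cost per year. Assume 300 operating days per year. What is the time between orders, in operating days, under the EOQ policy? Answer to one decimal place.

T ≈ 6.7 days

Annual demand D = 3,190 × 12 = 38,280.
Holding cost H = 0.27 × $116.00 = $31.3200 per unit per year.
The optimal lot size = √(2DS/H) = √(2 × 38,280 × 302 / 31.32) ≈ 859.20.
Cycle time = Q*/D × 300 = 859.20 / 38,280 × 300 ≈ 6.734 days.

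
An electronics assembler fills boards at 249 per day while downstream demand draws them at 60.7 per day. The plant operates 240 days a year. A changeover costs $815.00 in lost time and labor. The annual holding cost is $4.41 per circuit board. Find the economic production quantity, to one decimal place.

Annual demand D = 60.7 × 240 = 14,568.
Production build-up factor (1 − d/p) = 1 − 60.7/249 = 0.7562.
Q* = √(2DS / (H(1 − d/p))) = √(2 × 14,568 × 815 / (4.41 × 0.7562)).
= √(23,745,840 / 3.335) ≈ 2668.388.

Q* ≈ 2,668.4 boards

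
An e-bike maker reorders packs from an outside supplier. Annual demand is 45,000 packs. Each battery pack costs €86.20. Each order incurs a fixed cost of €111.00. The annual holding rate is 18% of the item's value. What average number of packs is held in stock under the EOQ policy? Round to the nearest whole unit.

Holding cost H = 0.18 × €86.20 = €15.5160 per unit per year.
EOQ = √(2DS/H) = √(2 × 45,000 × 111 / 15.516) ≈ 802.40.
Average inventory = Q*/2 ≈ 802.40 / 2 = 401.202.

Average inventory ≈ 401 packs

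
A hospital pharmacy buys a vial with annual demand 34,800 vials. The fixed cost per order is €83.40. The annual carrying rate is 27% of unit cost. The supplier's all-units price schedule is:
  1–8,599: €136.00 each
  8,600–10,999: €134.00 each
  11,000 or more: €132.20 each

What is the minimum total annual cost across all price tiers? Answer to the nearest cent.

TC* ≈ €4,747,399.53

Holding cost per unit per year at price C is H = 0.27·C.
Candidates are each tier's EOQ (if it falls in that tier) and each price-break quantity.
EOQ at €136.00 = 397.6 (feasible in tier 1): TC = 34,800×€136.00 + (34,800/397.6)×83.4 + (397.6/2)×0.27×€136.00 = €4,747,399.53.
EOQ at €134.00 = 400.5 < 8600, so use break Q=8600: TC = 34,800×€134.00 + (34,800/8600.0)×83.4 + (8600.0/2)×0.27×€134.00 = €4,819,111.48.
EOQ at €132.20 = 403.3 < 11000, so use break Q=11000: TC = 34,800×€132.20 + (34,800/11000.0)×83.4 + (11000.0/2)×0.27×€132.20 = €4,797,140.85.
Lowest total cost among the candidates is at Q = 397.6.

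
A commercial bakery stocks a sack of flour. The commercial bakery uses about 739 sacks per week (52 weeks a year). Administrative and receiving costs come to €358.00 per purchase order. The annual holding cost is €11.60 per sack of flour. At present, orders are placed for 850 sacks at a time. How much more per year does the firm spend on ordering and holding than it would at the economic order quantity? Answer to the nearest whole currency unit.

Annual demand D = 739 × 52 = 38,428.
EOQ = √(2DS/H) = √(2 × 38,428 × 358 / 11.6) ≈ 1540.11.
Cost at Q* = (D/Q*)S + (Q*/2)H = √(2DSH) ≈ €17,865.26.
Cost at Q = 850: (38,428/850)×358 + (850/2)×11.6 = €16,184.97 + €4,930.00 = €21,114.97.
Excess = €21,114.97 − €17,865.26 = €3,249.71.

Extra cost ≈ €3,250 per year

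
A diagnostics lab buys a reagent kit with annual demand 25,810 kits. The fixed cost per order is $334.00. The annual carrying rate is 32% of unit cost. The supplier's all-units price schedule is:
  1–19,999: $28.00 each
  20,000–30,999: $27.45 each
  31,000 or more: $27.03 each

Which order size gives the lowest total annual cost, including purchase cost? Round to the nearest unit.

Holding cost per unit per year at price C is H = 0.32·C.
For each price level, check whether its EOQ is feasible; otherwise the best quantity at that price is the breakpoint.
EOQ at $28.00 = 1387.2 (feasible in tier 1): TC = 25,810×$28.00 + (25,810/1387.2)×334 + (1387.2/2)×0.32×$28.00 = $735,109.00.
EOQ at $27.45 = 1401.0 < 20000, so use break Q=20000: TC = 25,810×$27.45 + (25,810/20000.0)×334 + (20000.0/2)×0.32×$27.45 = $796,755.53.
EOQ at $27.03 = 1411.8 < 31000, so use break Q=31000: TC = 25,810×$27.03 + (25,810/31000.0)×334 + (31000.0/2)×0.32×$27.03 = $831,991.18.
Lowest total cost is $735,109.00 at Q = 1387.2.

Q* ≈ 1,387 kits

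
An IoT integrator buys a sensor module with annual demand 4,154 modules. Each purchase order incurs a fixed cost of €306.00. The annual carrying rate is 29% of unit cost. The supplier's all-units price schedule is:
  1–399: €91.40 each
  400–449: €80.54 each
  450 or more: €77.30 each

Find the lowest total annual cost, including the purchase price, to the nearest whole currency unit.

Holding cost per unit per year at price C is H = 0.29·C.
For each price level, check whether its EOQ is feasible; otherwise the best quantity at that price is the breakpoint.
EOQ at €91.40 = 309.7 (feasible in tier 1): TC = 4,154×€91.40 + (4,154/309.7)×306 + (309.7/2)×0.29×€91.40 = €387,884.43.
EOQ at €80.54 = 329.9 < 400, so use break Q=400: TC = 4,154×€80.54 + (4,154/400.0)×306 + (400.0/2)×0.29×€80.54 = €342,412.29.
EOQ at €77.30 = 336.8 < 450, so use break Q=450: TC = 4,154×€77.30 + (4,154/450.0)×306 + (450.0/2)×0.29×€77.30 = €328,972.74.
Lowest total cost among the candidates is at Q = 450.0.

TC* ≈ €328,973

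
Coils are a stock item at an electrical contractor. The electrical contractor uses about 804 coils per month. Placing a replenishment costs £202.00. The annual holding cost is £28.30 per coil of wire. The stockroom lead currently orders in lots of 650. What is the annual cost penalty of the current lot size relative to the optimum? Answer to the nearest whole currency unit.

Annual demand D = 804 × 12 = 9,648.
EOQ = √(2DS/H) = √(2 × 9,648 × 202 / 28.3) ≈ 371.12.
Cost at Q* = (D/Q*)S + (Q*/2)H = √(2DSH) ≈ £10,502.74.
Cost at Q = 650: (9,648/650)×202 + (650/2)×28.3 = £2,998.30 + £9,197.50 = £12,195.80.
Excess = £12,195.80 − £10,502.74 = £1,693.06.

Extra cost ≈ £1,693 per year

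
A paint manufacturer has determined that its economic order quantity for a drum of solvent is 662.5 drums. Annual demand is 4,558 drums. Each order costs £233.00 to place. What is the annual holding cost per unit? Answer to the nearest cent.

Invert the EOQ relation Q*² = 2DS/H.
From Q* = √(2DS/H): H = 2DS / Q*² = 2 × 4,558 × 233 / 662.5² = 4.8394.

H ≈ £4.84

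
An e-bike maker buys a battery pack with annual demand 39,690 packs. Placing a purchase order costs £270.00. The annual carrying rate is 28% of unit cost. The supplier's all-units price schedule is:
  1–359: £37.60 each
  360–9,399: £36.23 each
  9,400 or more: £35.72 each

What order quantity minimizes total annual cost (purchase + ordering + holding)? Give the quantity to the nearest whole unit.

Q* ≈ 1,454 packs

Holding cost per unit per year at price C is H = 0.28·C.
For each price level, check whether its EOQ is feasible; otherwise the best quantity at that price is the breakpoint.
Tier 1 (£37.60): EOQ = 1426.8 exceeds tier's upper bound 359, so this tier is dominated.
EOQ at £36.23 = 1453.5 (feasible in tier 2): TC = 39,690×£36.23 + (39,690/1453.5)×270 + (1453.5/2)×0.28×£36.23 = £1,452,713.90.
EOQ at £35.72 = 1463.9 < 9400, so use break Q=9400: TC = 39,690×£35.72 + (39,690/9400.0)×270 + (9400.0/2)×0.28×£35.72 = £1,465,874.35.
Lowest total cost is £1,452,713.90 at Q = 1453.5.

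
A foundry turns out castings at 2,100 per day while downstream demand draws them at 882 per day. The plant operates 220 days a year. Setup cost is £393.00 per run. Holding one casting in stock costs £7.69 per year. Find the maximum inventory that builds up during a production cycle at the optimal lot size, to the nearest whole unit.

Annual demand D = 882 × 220 = 194,040.
Production build-up factor (1 − d/p) = 1 − 882/2,100 = 0.5800.
Q* = √(2DS / (H(1 − d/p))) = √(2 × 194,040 × 393 / (7.69 × 0.5800)).
= √(152,515,440 / 4.4602) ≈ 5847.628.
Maximum inventory = Q*(1 − d/p) = 5847.628 × 0.5800 ≈ 3391.624.

I_max ≈ 3,392 castings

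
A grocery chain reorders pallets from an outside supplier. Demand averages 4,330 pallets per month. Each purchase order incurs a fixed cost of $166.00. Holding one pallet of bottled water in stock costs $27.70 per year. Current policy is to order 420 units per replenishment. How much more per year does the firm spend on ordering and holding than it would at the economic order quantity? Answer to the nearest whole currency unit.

Extra cost ≈ $4,494 per year

Annual demand D = 4,330 × 12 = 51,960.
EOQ = √(2DS/H) = √(2 × 51,960 × 166 / 27.7) ≈ 789.16.
Cost at Q* = (D/Q*)S + (Q*/2)H = √(2DSH) ≈ $21,859.66.
Cost at Q = 420: (51,960/420)×166 + (420/2)×27.7 = $20,536.57 + $5,817.00 = $26,353.57.
Excess = $26,353.57 − $21,859.66 = $4,493.91.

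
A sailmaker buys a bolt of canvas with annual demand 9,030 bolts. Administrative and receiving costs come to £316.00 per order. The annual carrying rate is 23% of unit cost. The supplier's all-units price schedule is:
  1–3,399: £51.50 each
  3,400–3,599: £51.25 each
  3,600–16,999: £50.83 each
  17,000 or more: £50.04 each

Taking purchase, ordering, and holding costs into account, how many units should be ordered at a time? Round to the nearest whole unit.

Q* ≈ 694 bolts

Holding cost per unit per year at price C is H = 0.23·C.
For each price level, check whether its EOQ is feasible; otherwise the best quantity at that price is the breakpoint.
EOQ at £51.50 = 694.1 (feasible in tier 1): TC = 9,030×£51.50 + (9,030/694.1)×316 + (694.1/2)×0.23×£51.50 = £473,266.86.
EOQ at £51.25 = 695.8 < 3400, so use break Q=3400: TC = 9,030×£51.25 + (9,030/3400.0)×316 + (3400.0/2)×0.23×£51.25 = £483,665.51.
EOQ at £50.83 = 698.7 < 3600, so use break Q=3600: TC = 9,030×£50.83 + (9,030/3600.0)×316 + (3600.0/2)×0.23×£50.83 = £480,831.15.
EOQ at £50.04 = 704.2 < 17000, so use break Q=17000: TC = 9,030×£50.04 + (9,030/17000.0)×316 + (17000.0/2)×0.23×£50.04 = £549,857.25.
Lowest total cost is £473,266.86 at Q = 694.1.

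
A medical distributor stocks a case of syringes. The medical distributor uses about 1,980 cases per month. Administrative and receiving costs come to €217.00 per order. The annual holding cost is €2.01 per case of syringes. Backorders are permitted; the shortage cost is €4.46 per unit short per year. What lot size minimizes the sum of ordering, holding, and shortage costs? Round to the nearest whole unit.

Q* ≈ 2,728 cases

Annual demand D = 1,980 × 12 = 23,760.
With planned backorders, Q* = √(2DS/H) · √((H+B)/B).
√(2DS/H) = √(2 × 23,760 × 217 / 2.01) = 2265.010.
√((H+B)/B) = √((2.01+4.46)/4.46) = 1.2044.
Q* ≈ 2728.065.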